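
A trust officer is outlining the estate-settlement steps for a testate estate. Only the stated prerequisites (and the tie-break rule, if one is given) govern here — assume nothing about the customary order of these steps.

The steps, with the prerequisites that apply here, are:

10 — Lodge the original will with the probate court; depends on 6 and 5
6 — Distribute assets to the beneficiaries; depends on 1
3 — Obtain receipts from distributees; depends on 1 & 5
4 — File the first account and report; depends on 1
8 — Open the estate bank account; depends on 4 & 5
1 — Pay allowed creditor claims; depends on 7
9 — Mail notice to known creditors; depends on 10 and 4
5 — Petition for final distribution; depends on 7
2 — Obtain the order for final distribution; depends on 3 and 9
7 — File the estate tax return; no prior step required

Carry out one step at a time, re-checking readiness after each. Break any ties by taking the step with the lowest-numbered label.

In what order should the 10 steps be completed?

7, 1, 4, 5, 3, 6, 8, 10, 9, 2

Only 7 has no prerequisites, so it is first.
Now 1 and 5 have their prerequisites met. 1 has the earlier label, so 1 next.
4, 5 and 6 are all available; 4 has the earlier label → 4.
Now 5 and 6 have their prerequisites met. 5 has the earlier label, so 5 next.
3 and 8 now also ready, so the ready set is {3, 6, 8}; 3 has the earlier label → 3.
6 and 8 are both available; 6 has the earlier label → 6.
8 and 10 are both available; 8 has the earlier label → 8.
10 is the only step now ready → 10.
That leaves 9 as the only ready step → 9.
2 is the only step now ready → 2.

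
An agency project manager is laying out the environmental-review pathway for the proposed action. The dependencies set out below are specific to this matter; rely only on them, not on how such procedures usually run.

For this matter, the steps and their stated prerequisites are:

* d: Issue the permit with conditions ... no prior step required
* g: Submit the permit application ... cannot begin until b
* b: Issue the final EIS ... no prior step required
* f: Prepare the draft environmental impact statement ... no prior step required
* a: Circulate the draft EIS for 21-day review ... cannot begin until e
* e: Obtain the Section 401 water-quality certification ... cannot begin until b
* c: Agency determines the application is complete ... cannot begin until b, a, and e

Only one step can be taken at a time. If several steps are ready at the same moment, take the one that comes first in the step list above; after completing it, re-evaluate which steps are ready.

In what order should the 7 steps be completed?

Nothing is required for d, b and f. d is listed earlier → d first.
Ready: b and f. b is listed earlier → b.
g and e now also ready, so the ready set is {g, f, e}; g is listed earlier → g.
Now f and e have their prerequisites met. f is listed earlier, so f next.
Next only e has its prerequisites met → e.
Next only a has its prerequisites met → a.
That leaves c as the only ready step → c.

d, b, g, f, e, a, c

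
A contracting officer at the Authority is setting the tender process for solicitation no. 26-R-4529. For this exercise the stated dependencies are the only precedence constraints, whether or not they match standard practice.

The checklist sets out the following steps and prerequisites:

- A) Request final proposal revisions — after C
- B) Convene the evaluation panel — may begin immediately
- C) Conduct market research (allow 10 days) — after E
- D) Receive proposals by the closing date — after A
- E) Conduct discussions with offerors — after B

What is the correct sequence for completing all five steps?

B, E, C, A, D

B has no prerequisites → B first.
E is the only step now ready → E.
C is the only step now ready → C.
A needed C, now all done → A.
D needed A, now all done → D.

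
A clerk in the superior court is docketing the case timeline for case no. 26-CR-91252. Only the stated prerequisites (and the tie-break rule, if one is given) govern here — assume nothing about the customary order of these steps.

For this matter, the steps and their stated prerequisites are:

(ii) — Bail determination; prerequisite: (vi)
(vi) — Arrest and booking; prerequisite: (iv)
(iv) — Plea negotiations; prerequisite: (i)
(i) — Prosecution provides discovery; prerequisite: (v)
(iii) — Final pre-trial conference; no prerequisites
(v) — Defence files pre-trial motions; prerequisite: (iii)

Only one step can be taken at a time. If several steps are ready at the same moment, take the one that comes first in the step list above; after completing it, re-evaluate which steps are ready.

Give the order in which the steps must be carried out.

(iii), (v), (i), (iv), (vi), (ii)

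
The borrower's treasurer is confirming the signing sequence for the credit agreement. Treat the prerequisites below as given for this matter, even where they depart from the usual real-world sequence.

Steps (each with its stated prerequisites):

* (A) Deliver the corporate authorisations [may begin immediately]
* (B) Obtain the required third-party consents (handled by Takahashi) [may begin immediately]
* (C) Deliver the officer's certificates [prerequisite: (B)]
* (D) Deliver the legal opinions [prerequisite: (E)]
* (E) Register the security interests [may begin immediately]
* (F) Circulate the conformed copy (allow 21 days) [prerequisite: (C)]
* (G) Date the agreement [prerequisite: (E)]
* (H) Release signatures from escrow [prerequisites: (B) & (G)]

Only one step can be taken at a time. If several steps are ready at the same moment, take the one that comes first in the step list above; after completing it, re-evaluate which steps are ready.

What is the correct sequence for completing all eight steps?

(A), (B), (C), (E), (D), (F), (G), (H)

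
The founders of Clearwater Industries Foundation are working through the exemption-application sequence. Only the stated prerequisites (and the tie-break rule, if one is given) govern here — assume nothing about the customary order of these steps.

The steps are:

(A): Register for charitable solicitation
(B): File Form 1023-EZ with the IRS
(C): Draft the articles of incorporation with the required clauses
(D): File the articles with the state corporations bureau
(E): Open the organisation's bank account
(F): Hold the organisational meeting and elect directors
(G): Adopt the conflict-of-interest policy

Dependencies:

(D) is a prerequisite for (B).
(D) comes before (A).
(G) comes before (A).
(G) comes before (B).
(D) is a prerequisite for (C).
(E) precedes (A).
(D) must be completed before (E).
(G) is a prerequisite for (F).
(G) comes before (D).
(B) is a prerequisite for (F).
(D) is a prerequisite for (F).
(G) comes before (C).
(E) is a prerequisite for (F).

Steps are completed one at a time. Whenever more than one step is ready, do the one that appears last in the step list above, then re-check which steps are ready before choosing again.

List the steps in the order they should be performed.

Only (G) has no prerequisites, so it is first.
(D) needed (G), now all done → (D).
(E), (C) and (B) are all available; (E) is listed later → (E).
(A) now also ready, so the ready set is {(C), (B), (A)}; (C) is listed later → (C).
Ready: (B) and (A). (B) is listed later → (B).
Ready: (F) and (A). (F) is listed later → (F).
(A) needed (G), (E) and (D), now all done → (A).

(G) (D) (E) (C) (B) (F) (A)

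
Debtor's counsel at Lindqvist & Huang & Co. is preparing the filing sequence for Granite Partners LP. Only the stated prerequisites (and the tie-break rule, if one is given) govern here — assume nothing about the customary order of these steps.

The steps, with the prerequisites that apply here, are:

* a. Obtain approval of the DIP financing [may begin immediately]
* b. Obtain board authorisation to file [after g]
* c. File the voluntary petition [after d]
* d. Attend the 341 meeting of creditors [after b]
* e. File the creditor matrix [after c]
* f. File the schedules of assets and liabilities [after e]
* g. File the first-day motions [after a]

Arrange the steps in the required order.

a g b d c e f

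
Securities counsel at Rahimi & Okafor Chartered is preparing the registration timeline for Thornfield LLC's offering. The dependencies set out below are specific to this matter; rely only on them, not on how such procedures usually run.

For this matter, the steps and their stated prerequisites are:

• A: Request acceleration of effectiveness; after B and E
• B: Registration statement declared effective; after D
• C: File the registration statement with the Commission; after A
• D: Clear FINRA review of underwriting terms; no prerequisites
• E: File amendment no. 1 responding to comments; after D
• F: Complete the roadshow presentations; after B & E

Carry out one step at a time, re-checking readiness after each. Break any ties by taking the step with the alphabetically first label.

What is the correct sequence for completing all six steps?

D, B, E, A, C, F

Only D has no prerequisites, so it is first.
Now B and E have their prerequisites met. B has the earlier label, so B next.
That leaves E as the only ready step → E.
Ready: A and F. A has the earlier label → A.
C now also ready, so the ready set is {C, F}; C has the earlier label → C.
Next only F has its prerequisites met → F.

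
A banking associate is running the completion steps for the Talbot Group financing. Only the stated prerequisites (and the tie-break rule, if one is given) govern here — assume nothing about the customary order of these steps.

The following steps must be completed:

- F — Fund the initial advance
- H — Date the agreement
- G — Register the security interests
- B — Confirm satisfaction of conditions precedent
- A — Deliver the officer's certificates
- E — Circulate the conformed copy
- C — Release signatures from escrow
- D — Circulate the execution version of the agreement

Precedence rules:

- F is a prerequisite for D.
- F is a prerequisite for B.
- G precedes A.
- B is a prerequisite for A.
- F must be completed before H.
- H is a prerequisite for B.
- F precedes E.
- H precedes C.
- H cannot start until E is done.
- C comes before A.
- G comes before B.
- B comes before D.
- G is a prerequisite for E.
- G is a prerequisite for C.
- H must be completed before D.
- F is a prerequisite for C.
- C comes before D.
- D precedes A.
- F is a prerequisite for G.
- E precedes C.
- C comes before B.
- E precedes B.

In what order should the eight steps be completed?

Only F has no prerequisites, so it is first.
G needed F, now all done → G.
E is the only step now ready → E.
H is the only step now ready → H.
C needed F, H, G and E, now all done → C.
Next only B has its prerequisites met → B.
Next only D has its prerequisites met → D.
A is the only step now ready → A.

F G E H C B D A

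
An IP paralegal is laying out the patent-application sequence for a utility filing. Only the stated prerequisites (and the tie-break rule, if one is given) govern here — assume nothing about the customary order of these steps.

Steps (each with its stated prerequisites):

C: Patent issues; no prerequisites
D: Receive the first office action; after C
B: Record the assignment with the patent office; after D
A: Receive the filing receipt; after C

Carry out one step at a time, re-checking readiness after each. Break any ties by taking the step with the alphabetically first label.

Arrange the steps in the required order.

C, A, D, B

C is the only step with nothing outstanding, so it goes first.
Now A and D have their prerequisites met. A has the earlier label, so A next.
That leaves D as the only ready step → D.
That leaves B as the only ready step → B.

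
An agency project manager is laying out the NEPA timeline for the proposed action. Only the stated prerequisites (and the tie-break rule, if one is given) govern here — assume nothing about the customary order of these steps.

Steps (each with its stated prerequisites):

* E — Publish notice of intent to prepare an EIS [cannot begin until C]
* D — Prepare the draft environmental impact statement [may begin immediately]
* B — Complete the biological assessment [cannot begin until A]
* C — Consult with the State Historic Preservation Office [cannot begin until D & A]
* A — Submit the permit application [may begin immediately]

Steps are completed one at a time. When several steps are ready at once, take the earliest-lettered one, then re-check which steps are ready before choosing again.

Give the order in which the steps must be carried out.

A and D have no prerequisites; A has the earlier label, so A is first.
Now B and D have their prerequisites met. B has the earlier label, so B next.
That leaves D as the only ready step → D.
C needed A and D, now all done → C.
Next only E has its prerequisites met → E.

A, B, D, C, E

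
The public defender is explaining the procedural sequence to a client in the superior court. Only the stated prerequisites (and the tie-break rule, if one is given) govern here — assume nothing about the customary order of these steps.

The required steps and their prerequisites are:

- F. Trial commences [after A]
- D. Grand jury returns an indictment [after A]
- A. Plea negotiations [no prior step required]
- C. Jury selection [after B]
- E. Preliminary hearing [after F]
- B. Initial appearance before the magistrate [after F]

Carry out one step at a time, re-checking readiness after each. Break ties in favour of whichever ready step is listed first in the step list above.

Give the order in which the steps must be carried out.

A, F, D, E, B, C

A has no prerequisites → A first.
F and D are both available; F is listed earlier → F.
E and B now also ready, so the ready set is {D, E, B}; D is listed earlier → D.
E and B are both available; E is listed earlier → E.
That leaves B as the only ready step → B.
Next only C has its prerequisites met → C.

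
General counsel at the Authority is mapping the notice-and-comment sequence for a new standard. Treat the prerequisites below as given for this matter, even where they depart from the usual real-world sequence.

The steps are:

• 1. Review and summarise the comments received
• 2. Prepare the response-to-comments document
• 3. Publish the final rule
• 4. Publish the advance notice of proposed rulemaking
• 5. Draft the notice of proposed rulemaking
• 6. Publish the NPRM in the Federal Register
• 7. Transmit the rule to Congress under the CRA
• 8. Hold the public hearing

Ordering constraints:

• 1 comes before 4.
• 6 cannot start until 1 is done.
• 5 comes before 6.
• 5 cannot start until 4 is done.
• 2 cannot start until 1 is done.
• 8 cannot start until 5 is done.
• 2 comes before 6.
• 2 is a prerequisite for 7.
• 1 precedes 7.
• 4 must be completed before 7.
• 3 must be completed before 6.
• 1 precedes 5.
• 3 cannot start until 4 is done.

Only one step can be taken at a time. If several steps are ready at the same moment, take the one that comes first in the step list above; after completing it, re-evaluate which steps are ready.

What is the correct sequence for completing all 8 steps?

1 → 2 → 4 → 3 → 5 → 6 → 7 → 8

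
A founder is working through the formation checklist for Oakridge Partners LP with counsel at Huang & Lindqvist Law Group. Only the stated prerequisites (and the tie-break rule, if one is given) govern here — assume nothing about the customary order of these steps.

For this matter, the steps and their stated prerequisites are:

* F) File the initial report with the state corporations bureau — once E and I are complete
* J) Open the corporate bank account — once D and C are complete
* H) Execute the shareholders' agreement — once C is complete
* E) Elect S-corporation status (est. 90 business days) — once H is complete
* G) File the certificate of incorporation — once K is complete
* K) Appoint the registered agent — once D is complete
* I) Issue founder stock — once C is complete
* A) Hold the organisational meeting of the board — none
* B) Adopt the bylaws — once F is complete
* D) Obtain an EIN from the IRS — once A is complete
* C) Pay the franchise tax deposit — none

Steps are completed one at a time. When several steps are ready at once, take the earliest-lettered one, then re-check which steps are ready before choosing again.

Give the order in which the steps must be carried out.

Nothing is required for A and C. A has the earlier label → A first.
D now also ready, so the ready set is {C, D}; C has the earlier label → C.
D, H and I are all available; D has the earlier label → D.
J and K now also ready, so the ready set is {H, I, J, K}; H has the earlier label → H.
Ready: E, I, J and K. E has the earlier label → E.
I, J and K are all available; I has the earlier label → I.
Now F, J and K have their prerequisites met. F has the earlier label, so F next.
B, J and K are all available; B has the earlier label → B.
J and K are both available; J has the earlier label → J.
K needed D, now all done → K.
That leaves G as the only ready step → G.

A → C → D → H → E → I → F → B → J → K → G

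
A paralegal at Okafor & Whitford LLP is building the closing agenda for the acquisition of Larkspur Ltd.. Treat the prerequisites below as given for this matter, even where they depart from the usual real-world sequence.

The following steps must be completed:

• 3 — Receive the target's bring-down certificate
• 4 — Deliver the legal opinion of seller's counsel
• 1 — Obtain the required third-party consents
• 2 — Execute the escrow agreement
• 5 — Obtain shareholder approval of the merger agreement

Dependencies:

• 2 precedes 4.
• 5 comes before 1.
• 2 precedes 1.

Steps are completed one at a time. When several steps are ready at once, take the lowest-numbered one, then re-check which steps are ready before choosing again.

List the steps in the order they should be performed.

2, 3, 4, 5, 1

Nothing is required for 2, 3 and 5. 2 has the earlier label → 2 first.
4 now also ready, so the ready set is {3, 4, 5}; 3 has the earlier label → 3.
Now 4 and 5 have their prerequisites met. 4 has the earlier label, so 4 next.
That leaves 5 as the only ready step → 5.
Next only 1 has its prerequisites met → 1.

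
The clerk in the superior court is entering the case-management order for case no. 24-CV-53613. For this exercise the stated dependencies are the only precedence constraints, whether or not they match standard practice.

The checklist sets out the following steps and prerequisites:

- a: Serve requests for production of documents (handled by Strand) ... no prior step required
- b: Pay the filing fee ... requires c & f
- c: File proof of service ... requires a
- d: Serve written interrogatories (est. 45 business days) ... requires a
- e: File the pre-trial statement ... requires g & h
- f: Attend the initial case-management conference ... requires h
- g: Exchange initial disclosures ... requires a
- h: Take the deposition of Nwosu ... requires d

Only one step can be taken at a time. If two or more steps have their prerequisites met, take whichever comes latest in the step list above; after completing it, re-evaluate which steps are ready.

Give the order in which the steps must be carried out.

a, g, d, h, f, e, c, b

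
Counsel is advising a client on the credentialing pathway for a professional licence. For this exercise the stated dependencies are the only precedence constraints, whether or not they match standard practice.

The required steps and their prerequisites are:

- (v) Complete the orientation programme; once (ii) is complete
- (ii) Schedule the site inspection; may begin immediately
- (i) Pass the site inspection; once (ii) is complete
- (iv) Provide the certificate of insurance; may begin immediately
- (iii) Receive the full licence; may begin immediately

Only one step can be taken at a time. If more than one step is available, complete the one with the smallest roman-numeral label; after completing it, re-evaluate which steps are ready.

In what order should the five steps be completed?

(ii), (iii) and (iv) have no prerequisites; (ii) has the earlier label, so (ii) is first.
(i) and (v) now also ready, so the ready set is {(i), (iii), (iv), (v)}; (i) has the earlier label → (i).
Now (iii), (iv) and (v) have their prerequisites met. (iii) has the earlier label, so (iii) next.
Now (iv) and (v) have their prerequisites met. (iv) has the earlier label, so (iv) next.
That leaves (v) as the only ready step → (v).

(ii) → (i) → (iii) → (iv) → (v)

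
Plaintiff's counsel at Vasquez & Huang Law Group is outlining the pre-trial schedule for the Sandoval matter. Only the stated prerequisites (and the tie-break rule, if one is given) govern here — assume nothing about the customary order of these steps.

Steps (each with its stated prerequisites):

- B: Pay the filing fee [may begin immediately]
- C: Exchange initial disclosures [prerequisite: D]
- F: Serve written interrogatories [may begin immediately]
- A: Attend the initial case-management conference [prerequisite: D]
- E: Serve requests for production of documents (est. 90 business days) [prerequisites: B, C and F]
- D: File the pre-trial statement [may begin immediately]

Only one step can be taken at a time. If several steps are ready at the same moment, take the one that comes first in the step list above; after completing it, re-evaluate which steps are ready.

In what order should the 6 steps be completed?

Nothing is required for B, F and D. B is listed earlier → B first.
Ready: F and D. F is listed earlier → F.
D is the only step now ready → D.
C and A are both available; C is listed earlier → C.
Ready: A and E. A is listed earlier → A.
E needed B, C and F, now all done → E.

B F D C A E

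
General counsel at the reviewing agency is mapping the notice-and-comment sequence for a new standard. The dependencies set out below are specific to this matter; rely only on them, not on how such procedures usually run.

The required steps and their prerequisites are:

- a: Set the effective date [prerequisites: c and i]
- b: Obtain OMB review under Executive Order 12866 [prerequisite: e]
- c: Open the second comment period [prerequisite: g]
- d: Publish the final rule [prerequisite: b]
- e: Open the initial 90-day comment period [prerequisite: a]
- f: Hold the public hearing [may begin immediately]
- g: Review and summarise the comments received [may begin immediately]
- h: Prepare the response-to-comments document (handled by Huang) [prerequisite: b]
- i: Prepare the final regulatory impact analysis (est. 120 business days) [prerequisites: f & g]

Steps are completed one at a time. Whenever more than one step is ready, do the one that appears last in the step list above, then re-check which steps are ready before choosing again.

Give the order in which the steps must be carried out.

g, f, i, c, a, e, b, h, d

Nothing is required for g and f. g is listed later → g first.
c now also ready, so the ready set is {f, c}; f is listed later → f.
i now also ready, so the ready set is {i, c}; i is listed later → i.
Next only c has its prerequisites met → c.
That leaves a as the only ready step → a.
e is the only step now ready → e.
Next only b has its prerequisites met → b.
h and d are both available; h is listed later → h.
d is the only step now ready → d.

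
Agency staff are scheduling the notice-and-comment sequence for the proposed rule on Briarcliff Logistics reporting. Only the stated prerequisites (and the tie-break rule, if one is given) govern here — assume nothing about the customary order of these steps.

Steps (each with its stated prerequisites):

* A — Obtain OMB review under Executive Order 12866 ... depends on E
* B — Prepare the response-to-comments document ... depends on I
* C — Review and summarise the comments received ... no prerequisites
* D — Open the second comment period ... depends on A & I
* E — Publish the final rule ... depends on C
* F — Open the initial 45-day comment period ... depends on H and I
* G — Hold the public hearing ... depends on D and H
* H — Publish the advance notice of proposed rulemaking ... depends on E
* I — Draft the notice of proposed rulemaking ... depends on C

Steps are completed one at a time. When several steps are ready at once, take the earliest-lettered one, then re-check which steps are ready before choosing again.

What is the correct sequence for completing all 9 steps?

C → E → A → H → I → B → D → F → G

C has no prerequisites → C first.
Ready: E and I. E has the earlier label → E.
A, H and I are all available; A has the earlier label → A.
Ready: H and I. H has the earlier label → H.
I needed C, now all done → I.
Ready: B, D and F. B has the earlier label → B.
Ready: D and F. D has the earlier label → D.
Ready: F and G. F has the earlier label → F.
G is the only step now ready → G.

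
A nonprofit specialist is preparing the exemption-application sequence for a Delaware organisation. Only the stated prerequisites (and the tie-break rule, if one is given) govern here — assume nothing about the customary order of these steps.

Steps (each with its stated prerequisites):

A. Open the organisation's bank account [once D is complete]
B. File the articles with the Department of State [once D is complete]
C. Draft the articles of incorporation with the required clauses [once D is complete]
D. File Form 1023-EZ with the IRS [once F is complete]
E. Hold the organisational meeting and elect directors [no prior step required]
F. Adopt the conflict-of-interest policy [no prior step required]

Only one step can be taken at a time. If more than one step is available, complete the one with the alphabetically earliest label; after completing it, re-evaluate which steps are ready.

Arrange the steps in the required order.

E, F, D, A, B, C

Nothing is required for E and F. E has the earlier label → E first.
F is the only step now ready → F.
That leaves D as the only ready step → D.
A, B and C are all available; A has the earlier label → A.
Ready: B and C. B has the earlier label → B.
Next only C has its prerequisites met → C.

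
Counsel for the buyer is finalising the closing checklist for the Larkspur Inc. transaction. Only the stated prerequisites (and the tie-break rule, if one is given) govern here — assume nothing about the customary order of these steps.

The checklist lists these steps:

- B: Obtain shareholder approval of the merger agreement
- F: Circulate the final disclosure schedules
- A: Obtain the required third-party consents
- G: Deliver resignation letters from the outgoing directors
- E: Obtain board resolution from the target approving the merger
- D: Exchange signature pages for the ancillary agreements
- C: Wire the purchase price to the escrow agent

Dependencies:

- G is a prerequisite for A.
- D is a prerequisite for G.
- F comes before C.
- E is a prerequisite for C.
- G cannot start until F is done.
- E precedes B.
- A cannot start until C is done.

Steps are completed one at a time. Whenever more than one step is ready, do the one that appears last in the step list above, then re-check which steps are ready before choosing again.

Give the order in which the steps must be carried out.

D → E → F → C → G → A → B

Nothing is required for D, E and F. D is listed later → D first.
E and F are both available; E is listed later → E.
Now F and B have their prerequisites met. F is listed later, so F next.
Now C, G and B have their prerequisites met. C is listed later, so C next.
Ready: G and B. G is listed later → G.
Now A and B have their prerequisites met. A is listed later, so A next.
B needed E, now all done → B.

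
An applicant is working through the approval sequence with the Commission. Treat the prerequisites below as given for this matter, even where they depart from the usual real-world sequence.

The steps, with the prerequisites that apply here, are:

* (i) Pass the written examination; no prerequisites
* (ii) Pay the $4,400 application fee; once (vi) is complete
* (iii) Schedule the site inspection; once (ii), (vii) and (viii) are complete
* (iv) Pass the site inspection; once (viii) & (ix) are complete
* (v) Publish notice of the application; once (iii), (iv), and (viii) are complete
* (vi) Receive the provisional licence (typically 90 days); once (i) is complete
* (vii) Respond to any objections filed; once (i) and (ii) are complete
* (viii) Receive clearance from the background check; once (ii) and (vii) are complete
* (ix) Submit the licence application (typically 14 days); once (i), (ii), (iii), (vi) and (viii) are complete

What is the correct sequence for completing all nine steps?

(i) (vi) (ii) (vii) (viii) (iii) (ix) (iv) (v)

Only (i) has no prerequisites, so it is first.
(vi) needed (i), now all done → (vi).
(ii) is the only step now ready → (ii).
Next only (vii) has its prerequisites met → (vii).
(viii) needed (ii) and (vii), now all done → (viii).
Next only (iii) has its prerequisites met → (iii).
That leaves (ix) as the only ready step → (ix).
(iv) is the only step now ready → (iv).
(v) is the only step now ready → (v).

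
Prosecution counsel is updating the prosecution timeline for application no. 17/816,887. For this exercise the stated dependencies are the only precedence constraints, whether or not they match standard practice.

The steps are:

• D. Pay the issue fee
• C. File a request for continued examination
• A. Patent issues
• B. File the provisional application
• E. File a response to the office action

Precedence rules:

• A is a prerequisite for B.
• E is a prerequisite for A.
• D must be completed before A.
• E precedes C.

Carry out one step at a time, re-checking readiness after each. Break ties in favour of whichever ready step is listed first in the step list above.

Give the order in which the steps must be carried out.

D → E → C → A → B

Nothing is required for D and E. D is listed earlier → D first.
E is the only step now ready → E.
C and A are both available; C is listed earlier → C.
That leaves A as the only ready step → A.
B needed A, now all done → B.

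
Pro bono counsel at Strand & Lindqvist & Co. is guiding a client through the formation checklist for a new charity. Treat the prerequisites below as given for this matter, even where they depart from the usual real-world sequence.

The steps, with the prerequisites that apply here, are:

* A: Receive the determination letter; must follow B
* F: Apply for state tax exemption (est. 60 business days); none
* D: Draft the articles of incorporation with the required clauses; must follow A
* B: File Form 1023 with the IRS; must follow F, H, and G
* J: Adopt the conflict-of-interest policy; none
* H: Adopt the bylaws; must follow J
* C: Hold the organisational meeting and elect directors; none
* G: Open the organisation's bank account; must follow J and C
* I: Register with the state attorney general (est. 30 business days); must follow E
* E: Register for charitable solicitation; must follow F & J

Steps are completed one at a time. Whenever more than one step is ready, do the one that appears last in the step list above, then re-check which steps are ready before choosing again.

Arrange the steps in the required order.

Nothing is required for C, J and F. C is listed later → C first.
Now J and F have their prerequisites met. J is listed later, so J next.
Now G, H and F have their prerequisites met. G is listed later, so G next.
Now H and F have their prerequisites met. H is listed later, so H next.
F is the only step now ready → F.
E and B are both available; E is listed later → E.
I now also ready, so the ready set is {I, B}; I is listed later → I.
B is the only step now ready → B.
A needed B, now all done → A.
D is the only step now ready → D.

C J G H F E I B A D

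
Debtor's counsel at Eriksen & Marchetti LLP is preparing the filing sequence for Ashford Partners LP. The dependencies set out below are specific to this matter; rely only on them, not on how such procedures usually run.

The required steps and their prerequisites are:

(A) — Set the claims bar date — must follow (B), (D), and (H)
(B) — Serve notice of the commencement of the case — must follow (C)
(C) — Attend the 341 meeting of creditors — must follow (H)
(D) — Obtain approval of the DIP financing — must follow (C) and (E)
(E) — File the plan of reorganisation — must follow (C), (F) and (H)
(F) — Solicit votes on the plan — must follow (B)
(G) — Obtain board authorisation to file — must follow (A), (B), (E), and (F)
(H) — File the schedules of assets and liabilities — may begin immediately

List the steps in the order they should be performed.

(H), (C), (B), (F), (E), (D), (A), (G)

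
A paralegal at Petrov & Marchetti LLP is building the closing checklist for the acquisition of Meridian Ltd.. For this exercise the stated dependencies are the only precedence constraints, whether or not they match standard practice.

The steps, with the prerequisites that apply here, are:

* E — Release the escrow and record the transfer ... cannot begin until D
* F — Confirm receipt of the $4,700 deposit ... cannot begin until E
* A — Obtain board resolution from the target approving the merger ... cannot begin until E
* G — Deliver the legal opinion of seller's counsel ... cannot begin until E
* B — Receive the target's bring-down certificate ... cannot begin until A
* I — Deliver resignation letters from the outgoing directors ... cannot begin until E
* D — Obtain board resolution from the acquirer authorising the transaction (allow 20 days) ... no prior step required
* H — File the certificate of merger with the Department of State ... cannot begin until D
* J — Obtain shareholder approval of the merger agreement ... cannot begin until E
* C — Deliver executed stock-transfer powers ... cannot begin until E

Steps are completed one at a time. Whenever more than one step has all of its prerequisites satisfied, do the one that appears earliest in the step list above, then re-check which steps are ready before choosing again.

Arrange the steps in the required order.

Only D has no prerequisites, so it is first.
Ready: E and H. E is listed earlier → E.
Now F, A, G, I, H, J and C have their prerequisites met. F is listed earlier, so F next.
A, G, I, H, J and C are all available; A is listed earlier → A.
B now also ready, so the ready set is {G, B, I, H, J, C}; G is listed earlier → G.
Ready: B, I, H, J and C. B is listed earlier → B.
Ready: I, H, J and C. I is listed earlier → I.
Ready: H, J and C. H is listed earlier → H.
J and C are both available; J is listed earlier → J.
Next only C has its prerequisites met → C.

D → E → F → A → G → B → I → H → J → C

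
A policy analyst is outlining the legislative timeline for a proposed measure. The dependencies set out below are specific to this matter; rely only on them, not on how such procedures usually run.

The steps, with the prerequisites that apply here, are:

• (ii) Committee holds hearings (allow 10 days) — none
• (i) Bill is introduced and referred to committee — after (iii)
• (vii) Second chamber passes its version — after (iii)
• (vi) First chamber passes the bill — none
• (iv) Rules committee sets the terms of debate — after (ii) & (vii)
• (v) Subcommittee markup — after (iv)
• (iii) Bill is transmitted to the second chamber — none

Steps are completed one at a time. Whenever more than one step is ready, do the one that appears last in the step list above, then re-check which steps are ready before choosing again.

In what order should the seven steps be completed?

(iii), (vi), (vii), (i), (ii), (iv), (v)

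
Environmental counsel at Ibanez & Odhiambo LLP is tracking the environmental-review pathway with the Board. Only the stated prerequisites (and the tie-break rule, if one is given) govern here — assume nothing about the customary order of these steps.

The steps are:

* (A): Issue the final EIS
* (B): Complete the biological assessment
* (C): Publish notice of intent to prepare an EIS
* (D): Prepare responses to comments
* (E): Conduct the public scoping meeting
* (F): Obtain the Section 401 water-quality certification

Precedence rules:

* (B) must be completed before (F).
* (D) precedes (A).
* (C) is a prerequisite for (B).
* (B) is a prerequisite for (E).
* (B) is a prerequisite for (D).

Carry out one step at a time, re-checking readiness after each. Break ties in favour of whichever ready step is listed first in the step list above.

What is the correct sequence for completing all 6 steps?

(C) is the only step with nothing outstanding, so it goes first.
(B) is the only step now ready → (B).
Now (D), (E) and (F) have their prerequisites met. (D) is listed earlier, so (D) next.
(A), (E) and (F) are all available; (A) is listed earlier → (A).
(E) and (F) are both available; (E) is listed earlier → (E).
(F) needed (B), now all done → (F).

(C) (B) (D) (A) (E) (F)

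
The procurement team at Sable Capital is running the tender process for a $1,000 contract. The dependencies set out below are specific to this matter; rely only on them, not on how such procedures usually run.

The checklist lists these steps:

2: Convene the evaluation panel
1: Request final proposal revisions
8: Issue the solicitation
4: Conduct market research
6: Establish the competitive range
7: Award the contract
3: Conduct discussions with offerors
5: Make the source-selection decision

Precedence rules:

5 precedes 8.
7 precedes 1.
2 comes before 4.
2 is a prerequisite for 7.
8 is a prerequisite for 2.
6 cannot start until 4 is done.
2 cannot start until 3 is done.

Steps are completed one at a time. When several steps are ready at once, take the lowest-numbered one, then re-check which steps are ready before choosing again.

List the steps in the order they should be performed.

3 → 5 → 8 → 2 → 4 → 6 → 7 → 1

Nothing is required for 3 and 5. 3 has the earlier label → 3 first.
Next only 5 has its prerequisites met → 5.
8 is the only step now ready → 8.
2 needed 3 and 8, now all done → 2.
Now 4 and 7 have their prerequisites met. 4 has the earlier label, so 4 next.
6 now also ready, so the ready set is {6, 7}; 6 has the earlier label → 6.
7 is the only step now ready → 7.
That leaves 1 as the only ready step → 1.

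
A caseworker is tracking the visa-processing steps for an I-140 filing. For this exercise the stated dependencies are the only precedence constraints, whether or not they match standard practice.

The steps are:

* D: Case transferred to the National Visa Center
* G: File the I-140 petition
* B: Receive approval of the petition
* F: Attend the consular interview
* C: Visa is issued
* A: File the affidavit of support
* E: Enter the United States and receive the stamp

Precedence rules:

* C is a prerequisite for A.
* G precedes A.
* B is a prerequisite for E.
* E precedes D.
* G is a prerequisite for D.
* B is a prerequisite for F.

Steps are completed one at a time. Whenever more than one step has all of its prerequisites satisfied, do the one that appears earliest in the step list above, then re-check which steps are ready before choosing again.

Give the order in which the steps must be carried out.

G, B, F, C, A, E, D

Nothing is required for G, B and C. G is listed earlier → G first.
Now B and C have their prerequisites met. B is listed earlier, so B next.
F and E now also ready, so the ready set is {F, C, E}; F is listed earlier → F.
Now C and E have their prerequisites met. C is listed earlier, so C next.
A and E are both available; A is listed earlier → A.
E needed B, now all done → E.
Next only D has its prerequisites met → D.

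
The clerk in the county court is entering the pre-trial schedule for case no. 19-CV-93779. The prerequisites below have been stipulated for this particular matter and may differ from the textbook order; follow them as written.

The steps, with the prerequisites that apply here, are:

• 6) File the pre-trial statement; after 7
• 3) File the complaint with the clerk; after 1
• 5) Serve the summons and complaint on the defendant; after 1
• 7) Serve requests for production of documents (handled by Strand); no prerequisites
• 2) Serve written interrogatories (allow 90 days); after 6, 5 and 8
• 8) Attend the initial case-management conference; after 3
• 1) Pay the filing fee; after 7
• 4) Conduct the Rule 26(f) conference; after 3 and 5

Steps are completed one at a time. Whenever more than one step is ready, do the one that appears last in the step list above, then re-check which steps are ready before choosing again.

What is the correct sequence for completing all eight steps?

7 → 1 → 5 → 3 → 4 → 8 → 6 → 2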